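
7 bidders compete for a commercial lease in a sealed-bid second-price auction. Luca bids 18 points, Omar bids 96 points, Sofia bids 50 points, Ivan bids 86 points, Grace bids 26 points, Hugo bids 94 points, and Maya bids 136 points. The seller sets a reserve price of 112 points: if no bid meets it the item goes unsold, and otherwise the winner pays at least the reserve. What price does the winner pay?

112 points

Ordered from highest: Maya 136 points, then Omar 96 points, then Hugo 94 points, then Ivan 86 points, then Sofia 50 points, then Grace 26 points, then Luca 18 points.
Maya has the highest bid, so Maya wins.
The second-highest bid is 96 points, but the reserve 112 points is higher, so the price is the reserve.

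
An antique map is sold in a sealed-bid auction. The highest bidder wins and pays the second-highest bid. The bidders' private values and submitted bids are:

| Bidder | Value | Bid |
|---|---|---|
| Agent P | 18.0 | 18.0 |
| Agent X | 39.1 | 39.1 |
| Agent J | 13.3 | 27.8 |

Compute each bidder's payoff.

Ranking the bids: Agent X 39.1, then Agent J 27.8, then Agent P 18.0.
Agent X has the top bid and wins; the price is the second-highest bid, 27.8.
Agent X's payoff = 39.1 − 27.8 = 11.3. All other bidders lose, so their payoff is 0.

Agent P 0.0, Agent X 11.3, Agent J 0.0.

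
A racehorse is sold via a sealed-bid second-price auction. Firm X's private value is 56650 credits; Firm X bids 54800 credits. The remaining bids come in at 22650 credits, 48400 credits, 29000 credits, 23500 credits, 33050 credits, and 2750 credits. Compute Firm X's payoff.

Payoff = 8250 credits.

Highest competing bid: 48400 credits.
Firm X's bid 54800 credits is the highest overall, so Firm X wins and pays the second-highest bid, 48400 credits.
Payoff = value − price = 56650 credits − 48400 credits = 8250 credits.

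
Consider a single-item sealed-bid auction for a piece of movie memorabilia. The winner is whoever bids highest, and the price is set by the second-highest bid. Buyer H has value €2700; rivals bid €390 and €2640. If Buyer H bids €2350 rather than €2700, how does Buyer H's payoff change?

Payoff change: -€60.

The highest competing bid is €2640.
Bidding truthfully at €2700: Buyer H has the top bid, wins, and pays the second-highest bid €2640. Payoff = €2700 − €2640 = €60.
Bidding €2350: the top bid is €2640 (a rival), so Buyer H loses. Payoff = €0.
Change = €0 − €60 = -€60.
This is the dominant-strategy logic: truthful bidding weakly beats any alternative.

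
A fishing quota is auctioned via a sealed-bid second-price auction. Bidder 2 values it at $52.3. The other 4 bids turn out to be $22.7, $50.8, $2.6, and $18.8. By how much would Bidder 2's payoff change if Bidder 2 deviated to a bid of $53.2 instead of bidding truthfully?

Change in payoff: $0.0.

The highest competing bid is $50.8.
Bidding truthfully at $52.3: Bidder 2 has the top bid, wins, and pays the second-highest bid $50.8. Payoff = $52.3 − $50.8 = $1.5.
Bidding $53.2: Bidder 2 has the top bid, wins, and pays the second-highest bid $50.8. Payoff = $52.3 − $50.8 = $1.5.
Change = $1.5 − $1.5 = $0.0.
The bid only affects whether you win, not the price — here both bids land on the same side of the top rival bid, so the deviation is payoff-neutral.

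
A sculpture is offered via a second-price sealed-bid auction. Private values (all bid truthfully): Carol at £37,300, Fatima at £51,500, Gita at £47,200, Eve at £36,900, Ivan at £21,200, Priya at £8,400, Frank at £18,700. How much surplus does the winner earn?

£4,300

Ranking the bids: Fatima £51,500, then Gita £47,200, then Carol £37,300, then Eve £36,900, then Ivan £21,200, then Frank £18,700, then Priya £8,400.
Fatima wins with the top bid and pays the second-highest, £47,200.
Surplus = £51,500 − £47,200 = £4,300.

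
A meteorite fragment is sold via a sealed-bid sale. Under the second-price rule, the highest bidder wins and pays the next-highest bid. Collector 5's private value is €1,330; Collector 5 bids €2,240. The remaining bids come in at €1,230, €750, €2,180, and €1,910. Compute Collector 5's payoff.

Highest competing bid: €2,180.
Collector 5's bid €2,240 is the highest overall, so Collector 5 wins and pays the second-highest bid, €2,180.
Payoff = value − price = €1,330 − €2,180 = -€850.
Overbidding won the item at a price above value — truthful bidding would have avoided this loss.

-€850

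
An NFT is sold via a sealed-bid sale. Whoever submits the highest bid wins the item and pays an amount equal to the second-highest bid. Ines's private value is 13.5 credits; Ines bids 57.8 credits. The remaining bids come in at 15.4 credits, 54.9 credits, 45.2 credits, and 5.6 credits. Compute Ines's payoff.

Ines's payoff: -41.4 credits.

Highest competing bid: 54.9 credits.
Ines's bid 57.8 credits is the highest overall, so Ines wins and pays the second-highest bid, 54.9 credits.
Payoff = value − price = 13.5 credits − 54.9 credits = -41.4 credits.
Overbidding won the item at a price above value — truthful bidding would have avoided this loss.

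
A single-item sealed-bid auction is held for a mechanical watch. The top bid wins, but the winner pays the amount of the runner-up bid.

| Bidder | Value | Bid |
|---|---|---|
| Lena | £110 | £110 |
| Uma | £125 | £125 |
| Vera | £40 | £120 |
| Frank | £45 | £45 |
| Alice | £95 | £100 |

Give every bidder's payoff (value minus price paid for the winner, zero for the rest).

Payoffs: Lena £0, Uma £5, Vera £0, Frank £0, Alice £0.

Bids in descending order: Uma £125, then Vera £120, then Lena £110, then Alice £100, then Frank £45.
Uma has the top bid and wins; the price is the second-highest bid, £120.
Uma's payoff = £125 − £120 = £5. All other bidders lose, so their payoff is 0.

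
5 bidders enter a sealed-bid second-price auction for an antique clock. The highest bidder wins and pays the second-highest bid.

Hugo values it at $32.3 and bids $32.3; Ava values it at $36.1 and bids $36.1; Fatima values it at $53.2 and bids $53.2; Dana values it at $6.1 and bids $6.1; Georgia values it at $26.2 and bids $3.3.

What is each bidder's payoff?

Payoffs: Hugo $0.0, Ava $0.0, Fatima $17.1, Dana $0.0, Georgia $0.0.

Ordered from highest: Fatima $53.2, then Ava $36.1, then Hugo $32.3, then Dana $6.1, then Georgia $3.3.
Fatima has the top bid and wins; the price is the second-highest bid, $36.1.
Fatima's payoff = $53.2 − $36.1 = $17.1. All other bidders lose, so their payoff is 0.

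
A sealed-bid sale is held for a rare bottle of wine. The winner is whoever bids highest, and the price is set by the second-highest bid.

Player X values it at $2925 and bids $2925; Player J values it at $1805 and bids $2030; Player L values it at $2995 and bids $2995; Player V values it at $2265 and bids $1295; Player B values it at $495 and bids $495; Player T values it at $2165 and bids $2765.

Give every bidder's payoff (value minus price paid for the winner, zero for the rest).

Sorted high to low: Player L $2995; Player X $2925; Player T $2765; Player J $2030; Player V $1295; Player B $495.
Player L has the top bid and wins; the price is the second-highest bid, $2925.
Player L's payoff = $2995 − $2925 = $70. All other bidders lose, so their payoff is 0.

Payoffs: Player X $0, Player J $0, Player L $70, Player V $0, Player B $0, Player T $0.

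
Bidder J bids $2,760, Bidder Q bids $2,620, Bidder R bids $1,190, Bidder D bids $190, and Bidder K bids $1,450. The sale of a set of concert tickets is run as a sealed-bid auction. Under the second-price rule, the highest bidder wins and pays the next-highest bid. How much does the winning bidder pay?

Bids in descending order: Bidder J $2,760, then Bidder Q $2,620, then Bidder K $1,450, then Bidder R $1,190, then Bidder D $190.
Bidder J has the highest bid, so Bidder J wins.
The second-highest bid is $2,620, so that is what Bidder J pays.

The winner pays $2,620.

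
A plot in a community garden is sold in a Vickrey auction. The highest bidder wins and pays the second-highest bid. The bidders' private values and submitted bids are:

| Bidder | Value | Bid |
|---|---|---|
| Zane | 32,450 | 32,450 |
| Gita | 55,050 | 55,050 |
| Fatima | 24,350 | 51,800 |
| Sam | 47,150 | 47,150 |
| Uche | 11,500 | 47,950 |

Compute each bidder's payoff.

Ranking the bids: Gita 55,050, then Fatima 51,800, then Uche 47,950, then Sam 47,150, then Zane 32,450.
Gita has the top bid and wins; the price is the second-highest bid, 51,800.
Gita's payoff = 55,050 − 51,800 = 3,250. All other bidders lose, so their payoff is 0.

Payoffs: Zane 0, Gita 3,250, Fatima 0, Sam 0, Uche 0.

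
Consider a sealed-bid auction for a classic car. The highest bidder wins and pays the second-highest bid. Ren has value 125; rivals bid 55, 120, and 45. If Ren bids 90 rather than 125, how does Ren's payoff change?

The highest competing bid is 120.
Bidding truthfully at 125: Ren has the top bid, wins, and pays the second-highest bid 120. Payoff = 125 − 120 = 5.
Bidding 90: the top bid is 120 (a rival), so Ren loses. Payoff = 0.
Change = 0 − 5 = -5.
Deviating from a truthful bid can only lose payoff in a second-price auction — never gain.

-5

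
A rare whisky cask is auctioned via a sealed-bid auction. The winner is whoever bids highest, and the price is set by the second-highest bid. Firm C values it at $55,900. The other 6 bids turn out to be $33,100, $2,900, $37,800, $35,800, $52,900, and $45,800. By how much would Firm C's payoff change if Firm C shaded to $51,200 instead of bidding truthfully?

-$3,000

The highest competing bid is $52,900.
Bidding truthfully at $55,900: Firm C has the top bid, wins, and pays the second-highest bid $52,900. Payoff = $55,900 − $52,900 = $3,000.
Bidding $51,200: the top bid is $52,900 (a rival), so Firm C loses. Payoff = $0.
Change = $0 − $3,000 = -$3,000.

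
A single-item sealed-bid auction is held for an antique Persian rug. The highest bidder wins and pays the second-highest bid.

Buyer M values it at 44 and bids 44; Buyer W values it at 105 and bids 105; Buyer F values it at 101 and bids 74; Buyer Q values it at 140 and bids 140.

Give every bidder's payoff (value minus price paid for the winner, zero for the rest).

Ranking the bids: Buyer Q 140 > Buyer W 105 > Buyer F 74 > Buyer M 44.
Buyer Q has the top bid and wins; the price is the second-highest bid, 105.
Buyer Q's payoff = 140 − 105 = 35. All other bidders lose, so their payoff is 0.

Payoffs: Buyer M 0, Buyer W 0, Buyer F 0, Buyer Q 35.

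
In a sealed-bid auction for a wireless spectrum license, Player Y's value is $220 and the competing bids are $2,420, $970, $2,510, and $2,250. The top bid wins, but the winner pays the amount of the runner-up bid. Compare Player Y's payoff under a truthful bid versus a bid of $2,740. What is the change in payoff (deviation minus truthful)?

Change in payoff: -$2,290.

The highest competing bid is $2,510.
Bidding truthfully at $220: the top bid is $2,510 (a rival), so Player Y loses. Payoff = $0.
Bidding $2,740: Player Y has the top bid, wins, and pays the second-highest bid $2,510. Payoff = $220 − $2,510 = -$2,290.
Change = -$2,290 − $0 = -$2,290.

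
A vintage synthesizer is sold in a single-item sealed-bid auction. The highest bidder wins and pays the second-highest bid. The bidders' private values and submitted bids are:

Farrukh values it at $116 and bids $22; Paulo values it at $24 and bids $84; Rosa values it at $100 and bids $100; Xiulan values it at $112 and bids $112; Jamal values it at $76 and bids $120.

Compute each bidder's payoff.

Farrukh $0, Paulo $0, Rosa $0, Xiulan $0, Jamal -$36.

Sorted high to low: Jamal $120; Xiulan $112; Rosa $100; Paulo $84; Farrukh $22.
Jamal has the top bid and wins; the price is the second-highest bid, $112.
Jamal's payoff = $76 − $112 = -$36. All other bidders lose, so their payoff is 0.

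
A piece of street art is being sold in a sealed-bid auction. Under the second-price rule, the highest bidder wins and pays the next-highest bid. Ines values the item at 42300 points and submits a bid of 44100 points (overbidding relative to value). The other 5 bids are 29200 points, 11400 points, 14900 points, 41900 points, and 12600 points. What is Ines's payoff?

Ines's payoff: 400 points.

Highest competing bid: 41900 points.
Ines's bid 44100 points is the highest overall, so Ines wins and pays the second-highest bid, 41900 points.
Payoff = value − price = 42300 points − 41900 points = 400 points.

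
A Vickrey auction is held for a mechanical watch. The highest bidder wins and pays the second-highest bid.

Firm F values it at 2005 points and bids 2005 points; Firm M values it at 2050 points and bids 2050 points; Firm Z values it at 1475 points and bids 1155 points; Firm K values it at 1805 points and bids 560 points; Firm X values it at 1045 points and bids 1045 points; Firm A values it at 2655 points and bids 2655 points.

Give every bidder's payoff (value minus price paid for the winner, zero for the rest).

Ranking the bids: Firm A 2655 points > Firm M 2050 points > Firm F 2005 points > Firm Z 1155 points > Firm X 1045 points > Firm K 560 points.
Firm A has the top bid and wins; the price is the second-highest bid, 2050 points.
Firm A's payoff = 2655 points − 2050 points = 605 points. All other bidders lose, so their payoff is 0.

Firm F 0 points, Firm M 0 points, Firm Z 0 points, Firm K 0 points, Firm X 0 points, Firm A 605 points.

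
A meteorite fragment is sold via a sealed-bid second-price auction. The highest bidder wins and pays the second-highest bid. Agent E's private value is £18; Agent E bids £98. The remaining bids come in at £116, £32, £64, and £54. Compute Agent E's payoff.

Highest competing bid: £116.
Agent E's bid £98 is not the highest, so Agent E loses, pays nothing, and earns zero payoff.

Payoff = £0.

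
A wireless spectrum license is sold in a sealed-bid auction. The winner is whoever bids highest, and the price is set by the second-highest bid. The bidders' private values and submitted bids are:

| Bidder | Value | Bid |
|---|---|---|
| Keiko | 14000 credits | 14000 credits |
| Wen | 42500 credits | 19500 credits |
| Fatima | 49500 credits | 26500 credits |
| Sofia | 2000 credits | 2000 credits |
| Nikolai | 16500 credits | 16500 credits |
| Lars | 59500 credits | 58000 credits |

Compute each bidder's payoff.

Ordered from highest: Lars 58000 credits; Fatima 26500 credits; Wen 19500 credits; Nikolai 16500 credits; Keiko 14000 credits; Sofia 2000 credits.
Lars has the top bid and wins; the price is the second-highest bid, 26500 credits.
Lars's payoff = 59500 credits − 26500 credits = 33000 credits. All other bidders lose, so their payoff is 0.

Keiko 0 credits, Wen 0 credits, Fatima 0 credits, Sofia 0 credits, Nikolai 0 credits, Lars 33000 credits.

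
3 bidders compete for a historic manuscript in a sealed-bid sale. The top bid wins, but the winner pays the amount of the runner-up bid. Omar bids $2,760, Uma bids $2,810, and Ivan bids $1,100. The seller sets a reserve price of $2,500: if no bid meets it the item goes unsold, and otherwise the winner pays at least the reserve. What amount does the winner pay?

Ordered from highest: Uma $2,810 > Omar $2,760 > Ivan $1,100.
Uma has the highest bid, so Uma wins.
The second-highest bid is $2,760, which exceeds the reserve, so that sets the price.

The winner pays $2,760.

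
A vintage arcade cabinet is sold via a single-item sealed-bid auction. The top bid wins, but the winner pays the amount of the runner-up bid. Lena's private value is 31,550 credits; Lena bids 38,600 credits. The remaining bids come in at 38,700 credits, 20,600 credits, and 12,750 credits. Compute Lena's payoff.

Highest competing bid: 38,700 credits.
Lena's bid 38,600 credits is not the highest, so Lena loses, pays nothing, and earns zero payoff.

Lena's payoff: 0 credits.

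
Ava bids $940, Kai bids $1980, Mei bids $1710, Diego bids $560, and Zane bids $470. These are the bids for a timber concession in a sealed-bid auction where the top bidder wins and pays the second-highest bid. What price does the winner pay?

The winner pays $1710.

Bids in descending order: Kai $1980; Mei $1710; Ava $940; Diego $560; Zane $470.
Kai is the highest bidder, so Kai wins.
Under the second-price rule, the price is the second-highest bid: $1710.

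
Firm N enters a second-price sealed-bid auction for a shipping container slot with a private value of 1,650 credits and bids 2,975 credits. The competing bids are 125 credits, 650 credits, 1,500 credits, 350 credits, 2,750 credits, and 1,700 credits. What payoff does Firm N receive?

Highest competing bid: 2,750 credits.
Firm N's bid 2,975 credits is the highest overall, so Firm N wins and pays the second-highest bid, 2,750 credits.
Payoff = value − price = 1,650 credits − 2,750 credits = -1,100 credits.

-1,100 credits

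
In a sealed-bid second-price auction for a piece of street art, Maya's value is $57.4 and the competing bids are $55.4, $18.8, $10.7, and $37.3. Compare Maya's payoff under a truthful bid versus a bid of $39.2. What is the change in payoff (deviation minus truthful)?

The highest competing bid is $55.4.
Bidding truthfully at $57.4: Maya has the top bid, wins, and pays the second-highest bid $55.4. Payoff = $57.4 − $55.4 = $2.0.
Bidding $39.2: the top bid is $55.4 (a rival), so Maya loses. Payoff = $0.0.
Change = $0.0 − $2.0 = -$2.0.

Change in payoff: -$2.0.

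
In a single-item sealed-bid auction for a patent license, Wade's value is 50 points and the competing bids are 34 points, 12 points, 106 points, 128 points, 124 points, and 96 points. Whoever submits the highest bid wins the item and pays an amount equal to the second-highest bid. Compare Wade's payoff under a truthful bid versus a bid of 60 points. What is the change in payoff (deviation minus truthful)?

The highest competing bid is 128 points.
Bidding truthfully at 50 points: the top bid is 128 points (a rival), so Wade loses. Payoff = 0 points.
Bidding 60 points: the top bid is 128 points (a rival), so Wade loses. Payoff = 0 points.
Change = 0 points − 0 points = 0 points.
The bid only affects whether you win, not the price — here both bids land on the same side of the top rival bid, so the deviation is payoff-neutral.

Change in payoff: 0 points.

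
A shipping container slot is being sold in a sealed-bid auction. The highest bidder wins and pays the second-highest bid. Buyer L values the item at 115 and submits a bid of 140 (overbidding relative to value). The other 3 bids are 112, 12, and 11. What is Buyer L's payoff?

Payoff = 3.

Highest competing bid: 112.
Buyer L's bid 140 is the highest overall, so Buyer L wins and pays the second-highest bid, 112.
Payoff = value − price = 115 − 112 = 3.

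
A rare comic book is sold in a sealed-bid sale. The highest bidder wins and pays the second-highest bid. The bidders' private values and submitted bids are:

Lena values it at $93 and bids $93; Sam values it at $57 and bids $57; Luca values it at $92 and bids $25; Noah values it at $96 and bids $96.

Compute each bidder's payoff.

Payoffs: Lena $0, Sam $0, Luca $0, Noah $3.

Bids in descending order: Noah $96; Lena $93; Sam $57; Luca $25.
Noah has the top bid and wins; the price is the second-highest bid, $93.
Noah's payoff = $96 − $93 = $3. All other bidders lose, so their payoff is 0.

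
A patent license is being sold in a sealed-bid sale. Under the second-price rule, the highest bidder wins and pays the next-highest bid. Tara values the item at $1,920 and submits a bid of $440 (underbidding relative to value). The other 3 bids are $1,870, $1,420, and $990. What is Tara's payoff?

Highest competing bid: $1,870.
Tara's bid $440 is not the highest, so Tara loses, pays nothing, and earns zero payoff.

Tara's payoff: $0.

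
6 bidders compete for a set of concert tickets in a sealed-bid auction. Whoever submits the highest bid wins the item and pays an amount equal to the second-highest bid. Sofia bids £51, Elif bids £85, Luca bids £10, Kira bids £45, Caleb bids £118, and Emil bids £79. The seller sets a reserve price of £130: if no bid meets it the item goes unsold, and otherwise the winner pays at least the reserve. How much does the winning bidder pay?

Ordered from highest: Caleb £118 > Elif £85 > Emil £79 > Sofia £51 > Kira £45 > Luca £10.
The top bid £118 is below the reserve £130, so the item goes unsold and nothing is paid.

unsold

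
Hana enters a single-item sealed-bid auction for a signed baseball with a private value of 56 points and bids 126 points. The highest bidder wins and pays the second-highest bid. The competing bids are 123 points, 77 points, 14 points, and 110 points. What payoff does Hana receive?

Highest competing bid: 123 points.
Hana's bid 126 points is the highest overall, so Hana wins and pays the second-highest bid, 123 points.
Payoff = value − price = 56 points − 123 points = -67 points.

-67 points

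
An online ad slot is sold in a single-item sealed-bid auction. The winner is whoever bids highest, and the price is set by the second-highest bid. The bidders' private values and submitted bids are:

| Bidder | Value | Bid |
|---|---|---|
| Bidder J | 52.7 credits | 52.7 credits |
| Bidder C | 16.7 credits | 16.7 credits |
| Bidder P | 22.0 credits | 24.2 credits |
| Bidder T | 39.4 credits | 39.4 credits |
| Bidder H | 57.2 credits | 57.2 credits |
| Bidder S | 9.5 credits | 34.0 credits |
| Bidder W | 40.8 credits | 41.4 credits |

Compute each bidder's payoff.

Bidder J 0.0 credits, Bidder C 0.0 credits, Bidder P 0.0 credits, Bidder T 0.0 credits, Bidder H 4.5 credits, Bidder S 0.0 credits, Bidder W 0.0 credits.

Bids in descending order: Bidder H 57.2 credits; Bidder J 52.7 credits; Bidder W 41.4 credits; Bidder T 39.4 credits; Bidder S 34.0 credits; Bidder P 24.2 credits; Bidder C 16.7 credits.
Bidder H has the top bid and wins; the price is the second-highest bid, 52.7 credits.
Bidder H's payoff = 57.2 credits − 52.7 credits = 4.5 credits. All other bidders lose, so their payoff is 0.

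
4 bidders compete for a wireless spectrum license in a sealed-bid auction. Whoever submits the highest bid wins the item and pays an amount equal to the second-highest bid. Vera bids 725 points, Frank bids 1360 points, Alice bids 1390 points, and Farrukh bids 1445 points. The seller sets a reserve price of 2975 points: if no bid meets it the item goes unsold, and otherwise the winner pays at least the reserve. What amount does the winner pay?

Sorted high to low: Farrukh 1445 points > Alice 1390 points > Frank 1360 points > Vera 725 points.
The top bid 1445 points is below the reserve 2975 points, so the item goes unsold and nothing is paid.

unsold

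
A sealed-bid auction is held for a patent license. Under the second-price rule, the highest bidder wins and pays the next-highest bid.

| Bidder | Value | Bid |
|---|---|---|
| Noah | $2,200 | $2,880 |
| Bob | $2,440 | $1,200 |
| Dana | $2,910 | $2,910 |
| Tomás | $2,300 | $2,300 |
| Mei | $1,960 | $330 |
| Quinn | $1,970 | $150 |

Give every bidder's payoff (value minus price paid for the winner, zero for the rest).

Ranking the bids: Dana $2,910 > Noah $2,880 > Tomás $2,300 > Bob $1,200 > Mei $330 > Quinn $150.
Dana has the top bid and wins; the price is the second-highest bid, $2,880.
Dana's payoff = $2,910 − $2,880 = $30. All other bidders lose, so their payoff is 0.

Payoffs: Noah $0, Bob $0, Dana $30, Tomás $0, Mei $0, Quinn $0.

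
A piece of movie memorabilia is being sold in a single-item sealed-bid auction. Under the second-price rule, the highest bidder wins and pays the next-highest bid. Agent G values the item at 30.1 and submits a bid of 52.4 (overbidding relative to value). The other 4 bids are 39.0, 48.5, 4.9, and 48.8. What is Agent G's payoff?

Payoff = -18.7.

Highest competing bid: 48.8.
Agent G's bid 52.4 is the highest overall, so Agent G wins and pays the second-highest bid, 48.8.
Payoff = value − price = 30.1 − 48.8 = -18.7.
Overbidding won the item at a price above value — truthful bidding would have avoided this loss.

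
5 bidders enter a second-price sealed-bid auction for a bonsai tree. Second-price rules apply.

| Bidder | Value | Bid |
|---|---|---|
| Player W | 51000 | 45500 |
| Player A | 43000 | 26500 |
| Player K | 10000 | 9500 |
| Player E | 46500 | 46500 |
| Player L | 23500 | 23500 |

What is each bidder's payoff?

Payoffs: Player W 0, Player A 0, Player K 0, Player E 1000, Player L 0.

Ranking the bids: Player E 46500, then Player W 45500, then Player A 26500, then Player L 23500, then Player K 9500.
Player E has the top bid and wins; the price is the second-highest bid, 45500.
Player E's payoff = 46500 − 45500 = 1000. All other bidders lose, so their payoff is 0.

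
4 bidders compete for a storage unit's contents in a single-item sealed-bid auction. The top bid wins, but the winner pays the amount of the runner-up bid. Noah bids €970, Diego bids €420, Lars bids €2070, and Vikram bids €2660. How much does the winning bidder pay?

The winner pays €2070.

Ordered from highest: Vikram €2660 > Lars €2070 > Noah €970 > Diego €420.
Vikram has the highest bid, so Vikram wins.
The second-highest bid is €2070, so that is what Vikram pays.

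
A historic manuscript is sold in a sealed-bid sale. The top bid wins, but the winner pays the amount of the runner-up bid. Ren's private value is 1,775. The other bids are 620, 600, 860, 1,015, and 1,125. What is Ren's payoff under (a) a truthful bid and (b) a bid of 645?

Truthful: 650; alternative: 0.

The highest competing bid is 1,125.
Bidding truthfully at 1,775: Ren has the top bid, wins, and pays the second-highest bid 1,125. Payoff = 1,775 − 1,125 = 650.
Bidding 645: the top bid is 1,125 (a rival), so Ren loses. Payoff = 0.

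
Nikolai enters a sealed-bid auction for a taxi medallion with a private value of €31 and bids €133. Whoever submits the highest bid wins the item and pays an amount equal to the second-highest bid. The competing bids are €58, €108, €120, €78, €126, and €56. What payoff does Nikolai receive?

-€95

Highest competing bid: €126.
Nikolai's bid €133 is the highest overall, so Nikolai wins and pays the second-highest bid, €126.
Payoff = value − price = €31 − €126 = -€95.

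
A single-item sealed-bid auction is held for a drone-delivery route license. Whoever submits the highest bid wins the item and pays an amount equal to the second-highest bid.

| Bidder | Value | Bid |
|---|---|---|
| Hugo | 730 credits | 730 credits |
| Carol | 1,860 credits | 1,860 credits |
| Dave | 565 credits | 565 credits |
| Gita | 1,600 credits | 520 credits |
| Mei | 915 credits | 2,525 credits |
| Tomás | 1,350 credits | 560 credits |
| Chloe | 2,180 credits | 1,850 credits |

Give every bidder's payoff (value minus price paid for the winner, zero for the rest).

Hugo 0 credits, Carol 0 credits, Dave 0 credits, Gita 0 credits, Mei -945 credits, Tomás 0 credits, Chloe 0 credits.

Bids in descending order: Mei 2,525 credits > Carol 1,860 credits > Chloe 1,850 credits > Hugo 730 credits > Dave 565 credits > Tomás 560 credits > Gita 520 credits.
Mei has the top bid and wins; the price is the second-highest bid, 1,860 credits.
Mei's payoff = 915 credits − 1,860 credits = -945 credits. All other bidders lose, so their payoff is 0.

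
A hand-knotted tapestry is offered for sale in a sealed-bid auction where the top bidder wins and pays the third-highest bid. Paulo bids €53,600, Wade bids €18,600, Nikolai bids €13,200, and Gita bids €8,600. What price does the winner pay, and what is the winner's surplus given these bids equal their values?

Price €13,200; surplus €40,400.

Ordered from highest: Paulo €53,600, then Wade €18,600, then Nikolai €13,200, then Gita €8,600.
Paulo is the highest bidder, so Paulo wins.
Under the third-price rule, the price is the third-highest bid: €13,200.
Surplus = €53,600 − €13,200 = €40,400.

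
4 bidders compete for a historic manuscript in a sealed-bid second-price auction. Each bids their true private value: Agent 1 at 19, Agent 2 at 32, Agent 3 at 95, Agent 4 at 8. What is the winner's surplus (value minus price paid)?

Ordered from highest: Agent 3 95 > Agent 2 32 > Agent 1 19 > Agent 4 8.
Agent 3 wins with the top bid and pays the second-highest, 32.
Surplus = 95 − 32 = 63.

Surplus = 63.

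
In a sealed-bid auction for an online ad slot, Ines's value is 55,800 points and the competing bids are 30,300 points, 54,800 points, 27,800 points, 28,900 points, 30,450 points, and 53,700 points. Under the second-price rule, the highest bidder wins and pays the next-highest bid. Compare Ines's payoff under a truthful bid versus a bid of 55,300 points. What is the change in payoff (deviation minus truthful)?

Payoff change: 0 points.

The highest competing bid is 54,800 points.
Bidding truthfully at 55,800 points: Ines has the top bid, wins, and pays the second-highest bid 54,800 points. Payoff = 55,800 points − 54,800 points = 1,000 points.
Bidding 55,300 points: Ines has the top bid, wins, and pays the second-highest bid 54,800 points. Payoff = 55,800 points − 54,800 points = 1,000 points.
Change = 1,000 points − 1,000 points = 0 points.
The bid only affects whether you win, not the price — here both bids land on the same side of the top rival bid, so the deviation is payoff-neutral.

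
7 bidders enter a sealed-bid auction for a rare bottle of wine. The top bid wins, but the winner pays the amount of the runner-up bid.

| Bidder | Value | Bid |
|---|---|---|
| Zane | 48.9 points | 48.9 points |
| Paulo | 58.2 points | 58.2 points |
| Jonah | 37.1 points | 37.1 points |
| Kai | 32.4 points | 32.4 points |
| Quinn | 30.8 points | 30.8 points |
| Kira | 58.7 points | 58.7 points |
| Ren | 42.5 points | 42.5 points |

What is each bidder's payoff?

Ranking the bids: Kira 58.7 points, then Paulo 58.2 points, then Zane 48.9 points, then Ren 42.5 points, then Jonah 37.1 points, then Kai 32.4 points, then Quinn 30.8 points.
Kira has the top bid and wins; the price is the second-highest bid, 58.2 points.
Kira's payoff = 58.7 points − 58.2 points = 0.5 points. All other bidders lose, so their payoff is 0.

Payoffs: Zane 0.0 points, Paulo 0.0 points, Jonah 0.0 points, Kai 0.0 points, Quinn 0.0 points, Kira 0.5 points, Ren 0.0 points.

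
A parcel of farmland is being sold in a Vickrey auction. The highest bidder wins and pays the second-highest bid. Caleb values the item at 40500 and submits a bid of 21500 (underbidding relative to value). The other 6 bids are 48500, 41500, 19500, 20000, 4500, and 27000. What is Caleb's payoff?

Highest competing bid: 48500.
Caleb's bid 21500 is not the highest, so Caleb loses, pays nothing, and earns zero payoff.

Caleb's payoff: 0.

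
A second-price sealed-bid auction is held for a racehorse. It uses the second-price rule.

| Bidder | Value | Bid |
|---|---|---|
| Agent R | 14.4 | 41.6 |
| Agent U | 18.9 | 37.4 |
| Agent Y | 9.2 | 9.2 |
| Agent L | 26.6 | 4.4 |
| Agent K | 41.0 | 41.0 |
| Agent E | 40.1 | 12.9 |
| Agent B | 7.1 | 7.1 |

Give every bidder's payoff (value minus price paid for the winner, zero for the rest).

Payoffs: Agent R -26.6, Agent U 0.0, Agent Y 0.0, Agent L 0.0, Agent K 0.0, Agent E 0.0, Agent B 0.0.

Bids in descending order: Agent R 41.6 > Agent K 41.0 > Agent U 37.4 > Agent E 12.9 > Agent Y 9.2 > Agent B 7.1 > Agent L 4.4.
Agent R has the top bid and wins; the price is the second-highest bid, 41.0.
Agent R's payoff = 14.4 − 41.0 = -26.6. All other bidders lose, so their payoff is 0.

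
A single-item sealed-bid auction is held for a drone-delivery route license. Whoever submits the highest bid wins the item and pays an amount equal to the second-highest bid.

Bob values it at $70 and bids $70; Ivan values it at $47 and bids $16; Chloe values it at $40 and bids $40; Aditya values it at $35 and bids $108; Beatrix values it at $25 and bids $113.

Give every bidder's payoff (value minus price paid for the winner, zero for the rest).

Payoffs: Bob $0, Ivan $0, Chloe $0, Aditya $0, Beatrix -$83.

Bids in descending order: Beatrix $113 > Aditya $108 > Bob $70 > Chloe $40 > Ivan $16.
Beatrix has the top bid and wins; the price is the second-highest bid, $108.
Beatrix's payoff = $25 − $108 = -$83. All other bidders lose, so their payoff is 0.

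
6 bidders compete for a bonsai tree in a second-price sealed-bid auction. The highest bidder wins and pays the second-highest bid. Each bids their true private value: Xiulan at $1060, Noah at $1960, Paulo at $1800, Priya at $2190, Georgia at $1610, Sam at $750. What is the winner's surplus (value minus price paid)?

$230

Bids in descending order: Priya $2190, then Noah $1960, then Paulo $1800, then Georgia $1610, then Xiulan $1060, then Sam $750.
Priya wins with the top bid and pays the second-highest, $1960.
Surplus = $2190 − $1960 = $230.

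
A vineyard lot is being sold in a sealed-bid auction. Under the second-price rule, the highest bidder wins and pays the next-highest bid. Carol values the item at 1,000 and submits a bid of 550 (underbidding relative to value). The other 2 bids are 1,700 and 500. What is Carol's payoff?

Carol's payoff: 0.

Highest competing bid: 1,700.
Carol's bid 550 is not the highest, so Carol loses, pays nothing, and earns zero payoff.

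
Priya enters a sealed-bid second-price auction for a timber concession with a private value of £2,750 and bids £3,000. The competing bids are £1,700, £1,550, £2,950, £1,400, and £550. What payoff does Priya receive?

Payoff = -£200.

Highest competing bid: £2,950.
Priya's bid £3,000 is the highest overall, so Priya wins and pays the second-highest bid, £2,950.
Payoff = value − price = £2,750 − £2,950 = -£200.
Overbidding won the item at a price above value — truthful bidding would have avoided this loss.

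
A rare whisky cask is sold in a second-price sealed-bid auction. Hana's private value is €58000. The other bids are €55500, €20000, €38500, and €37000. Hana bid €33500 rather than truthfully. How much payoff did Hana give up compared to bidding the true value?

€2500

The highest competing bid is €55500.
Bidding truthfully at €58000: Hana has the top bid, wins, and pays the second-highest bid €55500. Payoff = €58000 − €55500 = €2500.
Bidding €33500: the top bid is €55500 (a rival), so Hana loses. Payoff = €0.
Regret = truthful payoff − actual payoff = €2500 − €0 = €2500.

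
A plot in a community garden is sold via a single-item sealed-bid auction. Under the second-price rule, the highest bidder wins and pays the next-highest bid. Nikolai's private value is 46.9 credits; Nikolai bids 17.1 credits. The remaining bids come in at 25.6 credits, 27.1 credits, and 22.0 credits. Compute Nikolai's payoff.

Nikolai's payoff: 0.0 credits.

Highest competing bid: 27.1 credits.
Nikolai's bid 17.1 credits is not the highest, so Nikolai loses, pays nothing, and earns zero payoff.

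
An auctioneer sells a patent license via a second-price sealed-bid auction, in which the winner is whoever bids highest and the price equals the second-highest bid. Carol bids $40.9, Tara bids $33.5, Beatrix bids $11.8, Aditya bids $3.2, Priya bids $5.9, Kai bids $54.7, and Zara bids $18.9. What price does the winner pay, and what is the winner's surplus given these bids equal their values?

The winner pays $40.9 for a surplus of $13.8.

Bids in descending order: Kai $54.7 > Carol $40.9 > Tara $33.5 > Zara $18.9 > Beatrix $11.8 > Priya $5.9 > Aditya $3.2.
Kai is the highest bidder, so Kai wins.
Under the second-price rule, the price is the second-highest bid: $40.9.
Surplus = $54.7 − $40.9 = $13.8.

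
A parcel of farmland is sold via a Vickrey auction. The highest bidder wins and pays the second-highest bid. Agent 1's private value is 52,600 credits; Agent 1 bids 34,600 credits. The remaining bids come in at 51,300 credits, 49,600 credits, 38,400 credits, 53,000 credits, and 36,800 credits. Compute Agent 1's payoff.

Payoff = 0 credits.

Highest competing bid: 53,000 credits.
Agent 1's bid 34,600 credits is not the highest, so Agent 1 loses, pays nothing, and earns zero payoff.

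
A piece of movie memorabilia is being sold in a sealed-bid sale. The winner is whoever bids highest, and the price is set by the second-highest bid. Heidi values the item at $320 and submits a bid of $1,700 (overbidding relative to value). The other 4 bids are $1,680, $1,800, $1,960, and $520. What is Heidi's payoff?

$0

Highest competing bid: $1,960.
Heidi's bid $1,700 is not the highest, so Heidi loses, pays nothing, and earns zero payoff.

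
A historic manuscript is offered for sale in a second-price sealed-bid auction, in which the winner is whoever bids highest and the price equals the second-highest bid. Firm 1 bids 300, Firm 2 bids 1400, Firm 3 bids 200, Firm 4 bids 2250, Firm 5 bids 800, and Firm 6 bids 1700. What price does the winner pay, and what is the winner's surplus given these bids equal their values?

Price 1700; surplus 550.

Bids in descending order: Firm 4 2250, then Firm 6 1700, then Firm 2 1400, then Firm 5 800, then Firm 1 300, then Firm 3 200.
Firm 4 is the highest bidder, so Firm 4 wins.
Under the second-price rule, the price is the second-highest bid: 1700.
Surplus = 2250 − 1700 = 550.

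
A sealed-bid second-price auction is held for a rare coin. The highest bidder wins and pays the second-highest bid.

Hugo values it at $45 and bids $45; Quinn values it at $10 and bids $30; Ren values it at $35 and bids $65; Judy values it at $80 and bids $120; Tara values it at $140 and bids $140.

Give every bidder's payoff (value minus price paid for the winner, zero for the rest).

Hugo $0, Quinn $0, Ren $0, Judy $0, Tara $20.

Bids in descending order: Tara $140 > Judy $120 > Ren $65 > Hugo $45 > Quinn $30.
Tara has the top bid and wins; the price is the second-highest bid, $120.
Tara's payoff = $140 − $120 = $20. All other bidders lose, so their payoff is 0.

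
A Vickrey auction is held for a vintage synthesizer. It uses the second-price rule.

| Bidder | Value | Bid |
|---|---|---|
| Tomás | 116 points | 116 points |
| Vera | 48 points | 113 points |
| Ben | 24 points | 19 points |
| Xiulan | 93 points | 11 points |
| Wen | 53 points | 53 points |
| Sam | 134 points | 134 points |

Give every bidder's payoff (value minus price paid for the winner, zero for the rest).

Tomás 0 points, Vera 0 points, Ben 0 points, Xiulan 0 points, Wen 0 points, Sam 18 points.

Ordered from highest: Sam 134 points > Tomás 116 points > Vera 113 points > Wen 53 points > Ben 19 points > Xiulan 11 points.
Sam has the top bid and wins; the price is the second-highest bid, 116 points.
Sam's payoff = 134 points − 116 points = 18 points. All other bidders lose, so their payoff is 0.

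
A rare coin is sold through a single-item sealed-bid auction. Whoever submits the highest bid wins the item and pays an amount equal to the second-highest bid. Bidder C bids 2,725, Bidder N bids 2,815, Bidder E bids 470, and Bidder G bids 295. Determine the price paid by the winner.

Price paid: 2,725.

Bids in descending order: Bidder N 2,815 > Bidder C 2,725 > Bidder E 470 > Bidder G 295.
Bidder N has the highest bid, so Bidder N wins.
The second-highest bid is 2,725, so that is what Bidder N pays.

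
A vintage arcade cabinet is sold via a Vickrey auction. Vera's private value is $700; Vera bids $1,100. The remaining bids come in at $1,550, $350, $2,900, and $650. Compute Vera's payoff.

Payoff = $0.

Highest competing bid: $2,900.
Vera's bid $1,100 is not the highest, so Vera loses, pays nothing, and earns zero payoff.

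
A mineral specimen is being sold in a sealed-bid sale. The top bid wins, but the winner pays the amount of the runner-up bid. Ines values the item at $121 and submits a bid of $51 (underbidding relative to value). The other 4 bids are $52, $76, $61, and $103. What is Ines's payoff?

Ines's payoff: $0.

Highest competing bid: $103.
Ines's bid $51 is not the highest, so Ines loses, pays nothing, and earns zero payoff.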